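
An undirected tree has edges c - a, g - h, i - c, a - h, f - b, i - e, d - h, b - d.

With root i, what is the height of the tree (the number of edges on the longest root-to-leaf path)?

6

The longest root-to-leaf path is i-c-a-h-d-b-f (6 edges).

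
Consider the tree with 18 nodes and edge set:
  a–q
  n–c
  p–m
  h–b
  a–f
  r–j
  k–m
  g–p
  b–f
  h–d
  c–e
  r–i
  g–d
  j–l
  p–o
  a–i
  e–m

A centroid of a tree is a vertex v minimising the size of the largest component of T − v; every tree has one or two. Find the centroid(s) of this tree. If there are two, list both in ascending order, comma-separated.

d, h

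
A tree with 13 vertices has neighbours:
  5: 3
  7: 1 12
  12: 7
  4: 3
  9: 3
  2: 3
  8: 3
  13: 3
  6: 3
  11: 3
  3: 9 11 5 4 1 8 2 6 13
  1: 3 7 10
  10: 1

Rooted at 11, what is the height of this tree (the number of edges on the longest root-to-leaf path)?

4

A deepest node is 12, reached by 11 – 3 – 1 – 7 – 12.
That path has 4 edges, so the height is 4.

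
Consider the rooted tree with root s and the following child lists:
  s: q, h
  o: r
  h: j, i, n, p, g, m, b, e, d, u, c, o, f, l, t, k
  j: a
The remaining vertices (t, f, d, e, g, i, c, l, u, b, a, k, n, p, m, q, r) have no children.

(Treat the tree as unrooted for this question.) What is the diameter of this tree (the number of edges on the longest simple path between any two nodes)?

4

Starting from r, a farthest node is q at distance 4.
One longest path: r – o – h – s – q.
So the diameter is 4.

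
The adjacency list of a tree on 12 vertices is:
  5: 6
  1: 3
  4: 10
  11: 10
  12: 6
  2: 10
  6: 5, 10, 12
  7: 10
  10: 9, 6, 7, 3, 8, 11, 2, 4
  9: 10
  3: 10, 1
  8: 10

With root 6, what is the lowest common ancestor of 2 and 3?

10

Ancestors of 2 (toward the root): 2, 10, 6.
Ancestors of 3: 3, 10, 6.
The deepest node appearing in both lists is 10.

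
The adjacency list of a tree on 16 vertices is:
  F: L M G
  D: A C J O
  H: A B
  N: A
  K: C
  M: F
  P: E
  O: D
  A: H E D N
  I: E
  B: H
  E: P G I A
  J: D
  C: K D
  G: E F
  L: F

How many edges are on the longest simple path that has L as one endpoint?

A farthest node from L is K.
The path L–F–G–E–A–D–C–K has 7 edges.

7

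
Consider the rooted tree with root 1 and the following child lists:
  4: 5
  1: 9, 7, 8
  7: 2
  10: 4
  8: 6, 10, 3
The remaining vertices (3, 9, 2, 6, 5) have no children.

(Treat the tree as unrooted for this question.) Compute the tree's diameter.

6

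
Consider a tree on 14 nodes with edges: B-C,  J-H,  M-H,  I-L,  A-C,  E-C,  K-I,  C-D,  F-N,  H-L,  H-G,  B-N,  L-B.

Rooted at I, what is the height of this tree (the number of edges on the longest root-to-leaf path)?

4

A deepest node is D, reached by I-L-B-C-D.
That path has 4 edges, so the height is 4.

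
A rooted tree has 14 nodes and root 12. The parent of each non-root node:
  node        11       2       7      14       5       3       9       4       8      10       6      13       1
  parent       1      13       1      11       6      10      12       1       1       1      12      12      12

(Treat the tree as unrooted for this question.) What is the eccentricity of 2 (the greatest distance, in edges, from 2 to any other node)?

Distances from 2 peak at 5, attained at 14 (3 also at distance 5).
2–13–12–1–11–14

5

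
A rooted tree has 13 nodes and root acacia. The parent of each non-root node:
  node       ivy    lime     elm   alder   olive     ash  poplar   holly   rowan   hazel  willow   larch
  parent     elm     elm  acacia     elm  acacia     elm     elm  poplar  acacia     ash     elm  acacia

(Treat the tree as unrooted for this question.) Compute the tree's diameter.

4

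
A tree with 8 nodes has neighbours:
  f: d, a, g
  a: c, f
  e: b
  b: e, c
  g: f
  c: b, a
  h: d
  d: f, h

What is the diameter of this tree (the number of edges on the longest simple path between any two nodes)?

Starting from h, a farthest node is e at distance 6.
One longest path: h–d–f–a–c–b–e.
So the diameter is 6.

6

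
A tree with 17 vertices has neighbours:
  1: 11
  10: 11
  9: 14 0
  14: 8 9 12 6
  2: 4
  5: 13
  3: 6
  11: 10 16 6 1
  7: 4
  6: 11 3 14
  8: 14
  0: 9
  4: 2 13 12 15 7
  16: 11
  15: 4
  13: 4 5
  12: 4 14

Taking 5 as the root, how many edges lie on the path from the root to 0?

6

5 → 13 → 4 → 12 → 14 → 9 → 0 — 6 edges.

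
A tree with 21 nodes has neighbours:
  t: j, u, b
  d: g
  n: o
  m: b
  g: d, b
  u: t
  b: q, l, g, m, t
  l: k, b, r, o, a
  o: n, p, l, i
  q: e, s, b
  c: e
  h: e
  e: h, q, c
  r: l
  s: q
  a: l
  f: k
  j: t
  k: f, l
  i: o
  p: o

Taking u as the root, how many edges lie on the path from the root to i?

5

u–t–b–l–o–i — 5 edges.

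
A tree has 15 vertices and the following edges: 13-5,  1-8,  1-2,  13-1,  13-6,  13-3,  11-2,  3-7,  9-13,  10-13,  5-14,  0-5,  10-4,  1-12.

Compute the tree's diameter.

5

Starting from 14, a farthest node is 11 at distance 5.
One longest path: 14 - 5 - 13 - 1 - 2 - 11.
So the diameter is 5.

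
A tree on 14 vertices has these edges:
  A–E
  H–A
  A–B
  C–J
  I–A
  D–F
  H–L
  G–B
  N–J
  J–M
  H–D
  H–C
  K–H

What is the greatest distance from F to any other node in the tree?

5

A farthest node from F is N (M, G also at distance 5).
The path F–D–H–C–J–N has 5 edges.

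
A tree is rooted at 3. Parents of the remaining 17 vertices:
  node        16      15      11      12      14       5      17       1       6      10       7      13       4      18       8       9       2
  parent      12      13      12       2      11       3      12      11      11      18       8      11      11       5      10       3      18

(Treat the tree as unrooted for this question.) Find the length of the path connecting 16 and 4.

3

Walking from 16: 16 - 12 - 11 - 4. Length 3.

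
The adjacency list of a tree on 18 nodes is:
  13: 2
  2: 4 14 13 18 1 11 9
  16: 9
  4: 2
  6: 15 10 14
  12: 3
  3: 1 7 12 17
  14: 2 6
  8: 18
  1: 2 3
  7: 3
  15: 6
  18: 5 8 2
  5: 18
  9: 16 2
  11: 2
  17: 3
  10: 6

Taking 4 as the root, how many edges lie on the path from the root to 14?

2

4–2–14 — 2 edges.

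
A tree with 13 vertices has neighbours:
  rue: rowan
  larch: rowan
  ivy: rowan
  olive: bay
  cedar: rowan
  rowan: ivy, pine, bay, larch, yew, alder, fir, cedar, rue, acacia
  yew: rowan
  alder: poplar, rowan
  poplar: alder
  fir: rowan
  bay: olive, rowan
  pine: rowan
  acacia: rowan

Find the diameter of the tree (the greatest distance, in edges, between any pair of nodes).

A longest path is poplar – alder – rowan – bay – olive, with 4 edges.

4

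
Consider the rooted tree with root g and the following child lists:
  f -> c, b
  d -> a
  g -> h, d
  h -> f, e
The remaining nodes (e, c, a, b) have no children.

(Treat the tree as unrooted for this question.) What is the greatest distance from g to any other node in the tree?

3

The node farthest from g is c (b also at distance 3), via g – h – f – c — 3 edges.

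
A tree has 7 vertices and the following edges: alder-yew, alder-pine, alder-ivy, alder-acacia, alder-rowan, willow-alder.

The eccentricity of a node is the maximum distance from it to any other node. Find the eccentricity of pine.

2

A farthest node from pine is willow (yew, ivy, rowan, acacia also at distance 2).
The path pine-alder-willow has 2 edges.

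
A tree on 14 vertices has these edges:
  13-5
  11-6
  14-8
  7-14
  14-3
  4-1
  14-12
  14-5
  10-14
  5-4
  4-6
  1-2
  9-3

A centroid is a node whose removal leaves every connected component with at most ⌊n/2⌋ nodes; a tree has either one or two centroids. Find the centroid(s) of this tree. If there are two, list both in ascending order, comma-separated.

If 5 is removed the pieces have sizes 7, 5, 1, all ≤ ⌊14/2⌋ = 7.
Its neighbour 14 also leaves a largest component of size 7, so both are centroids.

5, 14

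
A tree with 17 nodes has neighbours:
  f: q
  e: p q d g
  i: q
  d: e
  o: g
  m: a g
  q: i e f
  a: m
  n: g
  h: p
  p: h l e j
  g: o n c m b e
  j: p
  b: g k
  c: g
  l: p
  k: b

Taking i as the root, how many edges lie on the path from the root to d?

3

i → q → e → d — 3 edges.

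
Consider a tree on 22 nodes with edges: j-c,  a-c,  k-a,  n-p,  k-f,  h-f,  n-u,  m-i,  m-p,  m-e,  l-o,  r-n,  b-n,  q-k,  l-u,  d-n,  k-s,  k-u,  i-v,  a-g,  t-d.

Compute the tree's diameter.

9

Starting from j, a farthest node is v at distance 9.
One longest path: j – c – a – k – u – n – p – m – i – v.
So the diameter is 9.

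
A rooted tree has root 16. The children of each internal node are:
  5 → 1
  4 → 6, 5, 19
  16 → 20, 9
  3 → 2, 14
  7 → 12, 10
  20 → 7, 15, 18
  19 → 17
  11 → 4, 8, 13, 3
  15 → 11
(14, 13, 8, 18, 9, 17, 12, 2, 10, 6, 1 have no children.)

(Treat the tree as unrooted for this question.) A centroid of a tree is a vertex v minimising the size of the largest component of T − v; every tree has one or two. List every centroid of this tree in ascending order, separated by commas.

If 11 is removed the pieces have sizes 8, 6, 3, 1, 1, all ≤ ⌊20/2⌋ = 10.
Every other node leaves some component of size > 10, so the centroid is unique.

11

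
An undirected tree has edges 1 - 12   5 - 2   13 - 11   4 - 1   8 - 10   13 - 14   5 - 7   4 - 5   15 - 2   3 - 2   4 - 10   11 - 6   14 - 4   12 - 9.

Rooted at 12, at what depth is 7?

4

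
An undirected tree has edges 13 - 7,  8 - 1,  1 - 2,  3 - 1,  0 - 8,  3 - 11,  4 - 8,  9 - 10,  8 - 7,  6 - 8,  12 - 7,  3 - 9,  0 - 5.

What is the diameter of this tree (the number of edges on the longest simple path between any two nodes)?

Starting from 10, a farthest node is 12 at distance 6.
One longest path: 10–9–3–1–8–7–12.
So the diameter is 6.

6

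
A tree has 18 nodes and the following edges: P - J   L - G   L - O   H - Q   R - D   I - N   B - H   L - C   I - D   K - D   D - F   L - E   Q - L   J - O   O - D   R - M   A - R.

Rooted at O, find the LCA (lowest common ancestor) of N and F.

D

Path N→root: N I D O; path F→root: F D O.
First common node: D.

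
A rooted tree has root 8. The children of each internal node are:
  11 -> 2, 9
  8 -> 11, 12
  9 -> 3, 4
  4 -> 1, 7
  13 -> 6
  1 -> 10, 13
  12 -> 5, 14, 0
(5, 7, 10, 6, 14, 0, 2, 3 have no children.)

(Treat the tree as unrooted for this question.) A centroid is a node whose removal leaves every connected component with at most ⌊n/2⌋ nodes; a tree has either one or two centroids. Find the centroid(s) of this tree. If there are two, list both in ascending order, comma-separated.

9

Delete 9: the remaining components have sizes 7, 6, 1. Max 7 ≤ 7, so 9 is a centroid.
Every other node leaves some component of size > 7, so the centroid is unique.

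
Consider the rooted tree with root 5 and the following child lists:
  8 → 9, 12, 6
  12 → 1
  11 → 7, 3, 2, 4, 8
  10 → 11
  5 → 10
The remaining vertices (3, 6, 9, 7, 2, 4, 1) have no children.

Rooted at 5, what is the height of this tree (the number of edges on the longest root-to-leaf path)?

5

The longest root-to-leaf path is 5-10-11-8-12-1 (5 edges).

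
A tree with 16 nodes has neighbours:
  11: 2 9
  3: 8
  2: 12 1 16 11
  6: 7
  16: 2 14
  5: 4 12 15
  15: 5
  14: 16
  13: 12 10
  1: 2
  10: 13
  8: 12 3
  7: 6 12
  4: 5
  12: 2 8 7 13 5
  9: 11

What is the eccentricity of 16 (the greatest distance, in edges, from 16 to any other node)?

4

The node farthest from 16 is 10 (15, 6, 4, 3 also at distance 4), via 16–2–12–13–10 — 4 edges.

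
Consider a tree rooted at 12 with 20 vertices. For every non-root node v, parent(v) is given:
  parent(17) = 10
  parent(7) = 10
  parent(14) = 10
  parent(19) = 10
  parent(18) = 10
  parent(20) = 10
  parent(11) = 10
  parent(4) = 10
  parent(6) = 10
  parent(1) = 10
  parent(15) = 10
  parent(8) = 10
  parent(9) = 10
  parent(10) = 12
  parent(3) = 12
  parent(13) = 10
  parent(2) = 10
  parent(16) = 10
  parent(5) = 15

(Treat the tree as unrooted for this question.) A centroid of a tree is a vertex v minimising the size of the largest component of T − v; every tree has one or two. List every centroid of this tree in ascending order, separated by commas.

10

Removing 10 splits the tree into components of sizes 2, 2, 1, 1, 1, 1, 1, 1, 1, 1, 1, 1, 1, 1, 1, 1, 1; the largest is 2 ≤ ⌊20/2⌋ = 10.
No neighbour of 10 does as well, so 10 is the unique centroid.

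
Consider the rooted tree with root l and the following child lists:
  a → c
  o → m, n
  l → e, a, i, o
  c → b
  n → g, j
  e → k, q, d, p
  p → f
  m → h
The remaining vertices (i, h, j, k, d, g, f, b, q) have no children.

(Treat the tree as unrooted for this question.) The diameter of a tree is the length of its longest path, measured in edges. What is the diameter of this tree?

6

Starting from b, a farthest node is j at distance 6.
One longest path: b–c–a–l–o–n–j.
So the diameter is 6.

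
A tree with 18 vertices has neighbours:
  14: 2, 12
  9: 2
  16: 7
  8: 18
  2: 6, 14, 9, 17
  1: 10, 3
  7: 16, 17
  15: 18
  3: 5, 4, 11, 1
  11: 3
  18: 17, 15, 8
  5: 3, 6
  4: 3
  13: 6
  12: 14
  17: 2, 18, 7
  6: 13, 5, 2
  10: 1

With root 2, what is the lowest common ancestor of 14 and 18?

2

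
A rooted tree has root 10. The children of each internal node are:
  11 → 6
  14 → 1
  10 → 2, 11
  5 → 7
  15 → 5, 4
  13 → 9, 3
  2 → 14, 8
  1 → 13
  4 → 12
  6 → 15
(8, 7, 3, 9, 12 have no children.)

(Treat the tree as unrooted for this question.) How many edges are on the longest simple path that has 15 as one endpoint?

Distances from 15 peak at 8, attained at 9 (3 also at distance 8).
15 – 6 – 11 – 10 – 2 – 14 – 1 – 13 – 9

8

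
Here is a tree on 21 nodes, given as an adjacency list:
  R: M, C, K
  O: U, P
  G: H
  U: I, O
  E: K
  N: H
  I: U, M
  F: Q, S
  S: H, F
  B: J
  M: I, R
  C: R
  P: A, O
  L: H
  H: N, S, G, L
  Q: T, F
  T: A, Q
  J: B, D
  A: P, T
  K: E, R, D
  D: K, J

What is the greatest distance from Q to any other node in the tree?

12

Distances from Q peak at 12, attained at B.
Q – T – A – P – O – U – I – M – R – K – D – J – B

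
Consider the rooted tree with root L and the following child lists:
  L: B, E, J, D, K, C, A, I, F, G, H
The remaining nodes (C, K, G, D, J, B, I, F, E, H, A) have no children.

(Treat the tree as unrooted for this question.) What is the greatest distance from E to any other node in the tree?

2

The node farthest from E is I (G, K, B, A, C, D, H, F, J also at distance 2), via E–L–I — 2 edges.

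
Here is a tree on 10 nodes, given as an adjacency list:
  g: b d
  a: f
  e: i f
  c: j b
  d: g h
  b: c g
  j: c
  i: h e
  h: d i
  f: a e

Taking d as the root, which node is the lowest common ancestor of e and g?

d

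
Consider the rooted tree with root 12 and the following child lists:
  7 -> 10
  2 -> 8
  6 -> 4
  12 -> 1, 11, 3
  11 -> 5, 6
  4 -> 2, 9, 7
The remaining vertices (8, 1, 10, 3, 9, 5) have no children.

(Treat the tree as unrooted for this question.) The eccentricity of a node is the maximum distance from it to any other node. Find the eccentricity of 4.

A farthest node from 4 is 1 (3 also at distance 4).
The path 4 – 6 – 11 – 12 – 1 has 4 edges.

4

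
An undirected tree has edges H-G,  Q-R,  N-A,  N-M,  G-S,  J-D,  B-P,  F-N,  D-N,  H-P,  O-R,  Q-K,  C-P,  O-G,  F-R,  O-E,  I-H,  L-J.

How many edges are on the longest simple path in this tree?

BFS from L reaches C last, at distance 10; BFS from C confirms no node is farther.
Path: L-J-D-N-F-R-O-G-H-P-C.

10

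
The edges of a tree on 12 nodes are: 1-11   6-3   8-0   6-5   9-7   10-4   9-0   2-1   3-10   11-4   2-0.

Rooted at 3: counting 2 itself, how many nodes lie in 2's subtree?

5

2's subtree: {2, 0, 8, 9, 7}, size 5.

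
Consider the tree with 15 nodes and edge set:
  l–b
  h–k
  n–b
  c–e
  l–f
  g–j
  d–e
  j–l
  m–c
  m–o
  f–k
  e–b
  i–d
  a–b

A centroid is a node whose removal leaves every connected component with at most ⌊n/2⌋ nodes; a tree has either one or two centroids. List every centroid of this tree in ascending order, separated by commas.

b

Removing b splits the tree into components of sizes 6, 6, 1, 1; the largest is 6 ≤ ⌊15/2⌋ = 7.
Every other node leaves some component of size > 7, so the centroid is unique.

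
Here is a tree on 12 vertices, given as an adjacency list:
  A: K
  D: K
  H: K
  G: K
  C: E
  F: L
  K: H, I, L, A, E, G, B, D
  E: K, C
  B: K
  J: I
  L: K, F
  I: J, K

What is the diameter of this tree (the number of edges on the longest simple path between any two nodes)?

Starting from C, a farthest node is J at distance 4.
One longest path: C-E-K-I-J.
So the diameter is 4.

4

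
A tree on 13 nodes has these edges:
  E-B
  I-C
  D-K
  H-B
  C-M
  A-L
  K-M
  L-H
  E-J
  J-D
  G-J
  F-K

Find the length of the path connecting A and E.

4

Walking from A: A – L – H – B – E. Length 4.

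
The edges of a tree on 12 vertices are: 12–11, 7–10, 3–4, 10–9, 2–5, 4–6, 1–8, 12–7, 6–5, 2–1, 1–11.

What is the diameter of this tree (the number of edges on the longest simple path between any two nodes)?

10

Starting from 9, a farthest node is 3 at distance 10.
One longest path: 9-10-7-12-11-1-2-5-6-4-3.
So the diameter is 10.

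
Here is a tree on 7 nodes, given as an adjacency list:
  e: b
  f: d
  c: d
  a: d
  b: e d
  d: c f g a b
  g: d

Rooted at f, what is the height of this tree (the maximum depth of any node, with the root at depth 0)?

e sits deepest: f–d–b–e — 3 edges from the root.

3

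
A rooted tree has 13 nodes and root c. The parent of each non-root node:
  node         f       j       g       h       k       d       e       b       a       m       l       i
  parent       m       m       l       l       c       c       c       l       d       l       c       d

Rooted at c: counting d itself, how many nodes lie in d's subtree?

3

The subtree rooted at d contains: d, i, a — 3 nodes.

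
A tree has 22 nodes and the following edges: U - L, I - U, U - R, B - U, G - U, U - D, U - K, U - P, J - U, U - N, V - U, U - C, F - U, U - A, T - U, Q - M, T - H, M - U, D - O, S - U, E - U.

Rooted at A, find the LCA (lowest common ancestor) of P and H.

U

Path P→root: P U A; path H→root: H T U A.
First common node: U.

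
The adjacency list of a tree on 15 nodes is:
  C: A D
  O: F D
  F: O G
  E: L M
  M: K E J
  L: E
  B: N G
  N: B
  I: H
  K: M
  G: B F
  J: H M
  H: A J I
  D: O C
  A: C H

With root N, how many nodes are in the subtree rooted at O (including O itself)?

11

Descendants of O (including itself): O, D, C, A, H, J, I, M, K, E, L. That's 11.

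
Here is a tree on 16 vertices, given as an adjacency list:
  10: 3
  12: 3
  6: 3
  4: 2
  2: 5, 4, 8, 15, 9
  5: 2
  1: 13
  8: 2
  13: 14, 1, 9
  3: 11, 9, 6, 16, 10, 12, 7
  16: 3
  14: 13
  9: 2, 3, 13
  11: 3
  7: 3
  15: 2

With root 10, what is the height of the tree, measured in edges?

15 sits deepest: 10–3–9–2–15 — 4 edges from the root.

4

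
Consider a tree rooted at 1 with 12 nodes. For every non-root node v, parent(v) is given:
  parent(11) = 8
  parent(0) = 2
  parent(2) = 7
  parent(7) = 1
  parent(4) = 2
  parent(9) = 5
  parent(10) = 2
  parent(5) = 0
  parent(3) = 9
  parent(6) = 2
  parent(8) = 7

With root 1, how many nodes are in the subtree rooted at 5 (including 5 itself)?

The subtree rooted at 5 contains: 5, 9, 3 — 3 nodes.

3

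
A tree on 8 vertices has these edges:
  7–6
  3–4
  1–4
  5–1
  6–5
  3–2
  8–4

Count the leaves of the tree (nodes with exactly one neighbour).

3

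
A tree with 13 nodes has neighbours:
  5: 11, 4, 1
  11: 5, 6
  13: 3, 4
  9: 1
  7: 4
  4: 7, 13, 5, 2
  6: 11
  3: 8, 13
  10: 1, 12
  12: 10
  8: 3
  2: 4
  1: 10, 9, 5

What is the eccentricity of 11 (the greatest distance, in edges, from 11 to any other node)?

A farthest node from 11 is 8.
The path 11–5–4–13–3–8 has 5 edges.

5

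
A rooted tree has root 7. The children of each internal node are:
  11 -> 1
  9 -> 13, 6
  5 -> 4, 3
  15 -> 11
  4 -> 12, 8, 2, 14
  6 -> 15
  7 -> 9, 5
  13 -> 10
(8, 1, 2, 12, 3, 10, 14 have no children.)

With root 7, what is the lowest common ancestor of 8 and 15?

8's ancestor chain is 8, 4, 5, 7 and 15's is 15, 6, 9, 7; they first meet at 7.

7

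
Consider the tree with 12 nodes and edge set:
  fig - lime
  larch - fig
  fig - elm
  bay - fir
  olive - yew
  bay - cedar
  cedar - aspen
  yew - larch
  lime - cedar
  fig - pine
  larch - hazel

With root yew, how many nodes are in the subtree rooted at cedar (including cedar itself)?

4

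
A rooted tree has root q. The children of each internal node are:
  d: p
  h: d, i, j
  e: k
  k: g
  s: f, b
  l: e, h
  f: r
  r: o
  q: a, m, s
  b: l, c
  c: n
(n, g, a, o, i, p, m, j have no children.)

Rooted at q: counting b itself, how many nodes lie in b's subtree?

12

The subtree rooted at b contains: b, c, l, n, h, e, d, i, j, k, p, g — 12 nodes.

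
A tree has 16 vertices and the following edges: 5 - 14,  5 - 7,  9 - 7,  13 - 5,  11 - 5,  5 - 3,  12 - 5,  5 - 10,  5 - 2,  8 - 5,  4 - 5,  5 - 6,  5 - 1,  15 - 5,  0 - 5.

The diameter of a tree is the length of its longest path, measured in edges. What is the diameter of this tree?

3

A longest path is 9 – 7 – 5 – 4, with 3 edges.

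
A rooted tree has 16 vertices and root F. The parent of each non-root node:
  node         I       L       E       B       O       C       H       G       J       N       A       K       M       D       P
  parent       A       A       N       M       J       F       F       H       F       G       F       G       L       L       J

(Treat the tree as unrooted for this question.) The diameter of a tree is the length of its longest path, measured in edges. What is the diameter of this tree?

BFS from B reaches E last, at distance 8; BFS from E confirms no node is farther.
Path: B–M–L–A–F–H–G–N–E.

8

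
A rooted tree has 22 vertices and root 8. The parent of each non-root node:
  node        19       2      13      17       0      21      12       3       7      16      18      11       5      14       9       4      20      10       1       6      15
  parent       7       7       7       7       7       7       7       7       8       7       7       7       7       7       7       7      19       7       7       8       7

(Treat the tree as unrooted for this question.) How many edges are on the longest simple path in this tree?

A longest path is 6 - 8 - 7 - 19 - 20, with 4 edges.

4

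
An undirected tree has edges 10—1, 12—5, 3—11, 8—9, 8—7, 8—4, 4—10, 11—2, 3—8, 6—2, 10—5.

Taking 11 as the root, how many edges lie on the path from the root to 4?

3

11 – 3 – 8 – 4 — 3 edges.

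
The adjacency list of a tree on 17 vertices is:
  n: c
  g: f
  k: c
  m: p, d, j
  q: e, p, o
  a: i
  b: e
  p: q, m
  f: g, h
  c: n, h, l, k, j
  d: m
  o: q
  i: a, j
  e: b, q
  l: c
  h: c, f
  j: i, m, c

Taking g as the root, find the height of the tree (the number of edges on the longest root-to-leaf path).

The longest root-to-leaf path is g – f – h – c – j – m – p – q – e – b (9 edges).

9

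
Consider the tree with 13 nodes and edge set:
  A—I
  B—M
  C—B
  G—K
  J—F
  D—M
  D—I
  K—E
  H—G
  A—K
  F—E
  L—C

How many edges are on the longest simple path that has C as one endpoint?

A farthest node from C is J.
The path C–B–M–D–I–A–K–E–F–J has 9 edges.

9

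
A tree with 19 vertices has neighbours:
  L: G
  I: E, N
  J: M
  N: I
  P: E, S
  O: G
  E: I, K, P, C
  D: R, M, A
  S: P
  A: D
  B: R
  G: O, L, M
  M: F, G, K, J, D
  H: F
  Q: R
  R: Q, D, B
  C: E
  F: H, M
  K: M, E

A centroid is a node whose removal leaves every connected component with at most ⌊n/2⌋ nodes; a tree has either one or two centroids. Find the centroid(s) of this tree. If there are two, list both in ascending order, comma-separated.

M

Delete M: the remaining components have sizes 7, 5, 3, 2, 1. Max 7 ≤ 9, so M is a centroid.
No neighbour of M does as well, so M is the unique centroid.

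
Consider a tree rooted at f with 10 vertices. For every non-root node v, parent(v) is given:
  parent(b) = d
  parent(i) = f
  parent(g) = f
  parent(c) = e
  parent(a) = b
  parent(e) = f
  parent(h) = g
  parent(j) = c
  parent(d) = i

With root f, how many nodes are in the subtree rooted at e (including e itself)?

3

The subtree rooted at e contains: e, c, j — 3 nodes.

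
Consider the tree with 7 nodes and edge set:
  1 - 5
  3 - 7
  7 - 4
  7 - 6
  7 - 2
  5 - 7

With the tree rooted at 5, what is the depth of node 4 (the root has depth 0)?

2

Path from 5 to 4: 5 → 7 → 4, which has 2 edges.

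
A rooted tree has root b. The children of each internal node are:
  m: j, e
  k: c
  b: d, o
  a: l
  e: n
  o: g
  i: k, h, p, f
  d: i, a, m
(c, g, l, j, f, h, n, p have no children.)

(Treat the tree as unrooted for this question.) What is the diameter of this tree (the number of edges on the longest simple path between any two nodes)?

6

Starting from c, a farthest node is n at distance 6.
One longest path: c–k–i–d–m–e–n.
So the diameter is 6.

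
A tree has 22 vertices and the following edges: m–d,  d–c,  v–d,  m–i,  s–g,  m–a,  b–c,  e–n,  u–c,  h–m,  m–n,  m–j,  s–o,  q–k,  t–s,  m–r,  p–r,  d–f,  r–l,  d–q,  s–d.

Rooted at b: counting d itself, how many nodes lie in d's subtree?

The subtree rooted at d contains: d, m, s, v, f, q, h, r, n, j, a, i, t, g, o, k, l, p, e — 19 nodes.

19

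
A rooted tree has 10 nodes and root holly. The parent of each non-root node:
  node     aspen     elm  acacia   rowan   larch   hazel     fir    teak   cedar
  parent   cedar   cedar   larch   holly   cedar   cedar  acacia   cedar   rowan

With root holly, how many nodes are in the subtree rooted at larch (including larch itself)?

Descendants of larch (including itself): larch, acacia, fir. That's 3.

3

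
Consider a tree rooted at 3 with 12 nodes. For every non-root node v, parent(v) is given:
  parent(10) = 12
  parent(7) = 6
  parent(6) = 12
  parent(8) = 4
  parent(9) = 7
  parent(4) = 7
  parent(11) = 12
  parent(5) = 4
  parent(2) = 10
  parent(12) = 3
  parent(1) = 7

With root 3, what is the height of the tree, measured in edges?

5

8 sits deepest: 3 → 12 → 6 → 7 → 4 → 8 — 5 edges from the root.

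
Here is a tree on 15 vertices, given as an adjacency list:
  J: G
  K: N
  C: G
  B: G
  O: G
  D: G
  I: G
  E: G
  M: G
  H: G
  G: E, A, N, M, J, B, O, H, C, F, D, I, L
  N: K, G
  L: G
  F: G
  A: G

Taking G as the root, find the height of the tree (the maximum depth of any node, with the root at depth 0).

K sits deepest: G–N–K — 2 edges from the root.

2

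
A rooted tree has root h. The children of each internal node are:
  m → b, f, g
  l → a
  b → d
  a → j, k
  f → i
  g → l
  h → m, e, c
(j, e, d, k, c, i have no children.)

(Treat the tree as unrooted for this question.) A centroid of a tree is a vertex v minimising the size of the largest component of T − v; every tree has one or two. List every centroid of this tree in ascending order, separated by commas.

m

Removing m splits the tree into components of sizes 5, 3, 2, 2; the largest is 5 ≤ ⌊13/2⌋ = 6.
Every other node leaves some component of size > 6, so the centroid is unique.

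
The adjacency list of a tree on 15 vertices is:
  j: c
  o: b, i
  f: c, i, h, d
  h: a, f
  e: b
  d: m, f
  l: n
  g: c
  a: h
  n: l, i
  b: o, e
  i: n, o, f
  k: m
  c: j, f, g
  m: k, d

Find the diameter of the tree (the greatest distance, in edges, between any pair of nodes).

BFS from k reaches e last, at distance 7; BFS from e confirms no node is farther.
Path: k - m - d - f - i - o - b - e.

7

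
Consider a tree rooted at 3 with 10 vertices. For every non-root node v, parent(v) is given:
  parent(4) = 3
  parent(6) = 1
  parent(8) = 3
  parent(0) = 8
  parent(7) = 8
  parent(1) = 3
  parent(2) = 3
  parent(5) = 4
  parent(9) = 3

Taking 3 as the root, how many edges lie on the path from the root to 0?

2

Climbing from 0 to the root: 0 – 8 – 3. That's 2 steps.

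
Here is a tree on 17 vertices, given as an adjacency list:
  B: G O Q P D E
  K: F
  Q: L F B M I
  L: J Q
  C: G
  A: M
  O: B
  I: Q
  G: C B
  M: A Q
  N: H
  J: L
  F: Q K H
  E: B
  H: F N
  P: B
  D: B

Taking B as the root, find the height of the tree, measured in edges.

N sits deepest: B – Q – F – H – N — 4 edges from the root.

4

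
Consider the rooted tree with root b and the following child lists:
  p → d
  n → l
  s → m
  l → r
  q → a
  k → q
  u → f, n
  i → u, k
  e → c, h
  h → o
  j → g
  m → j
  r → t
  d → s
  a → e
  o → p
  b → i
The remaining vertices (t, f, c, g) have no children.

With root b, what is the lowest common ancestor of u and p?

i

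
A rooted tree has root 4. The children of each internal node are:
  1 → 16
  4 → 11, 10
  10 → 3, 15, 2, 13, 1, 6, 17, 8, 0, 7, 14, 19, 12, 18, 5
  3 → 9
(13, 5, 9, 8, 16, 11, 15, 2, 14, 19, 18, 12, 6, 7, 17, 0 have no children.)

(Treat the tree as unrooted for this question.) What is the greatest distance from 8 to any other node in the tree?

Distances from 8 peak at 3, attained at 16 (11, 9 also at distance 3).
8–10–1–16

3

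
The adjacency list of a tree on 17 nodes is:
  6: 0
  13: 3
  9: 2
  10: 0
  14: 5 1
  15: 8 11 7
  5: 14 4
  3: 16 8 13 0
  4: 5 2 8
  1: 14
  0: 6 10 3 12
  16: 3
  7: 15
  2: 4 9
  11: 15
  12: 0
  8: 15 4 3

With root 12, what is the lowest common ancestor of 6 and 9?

Path 6→root: 6 0 12; path 9→root: 9 2 4 8 3 0 12.
First common node: 0.

0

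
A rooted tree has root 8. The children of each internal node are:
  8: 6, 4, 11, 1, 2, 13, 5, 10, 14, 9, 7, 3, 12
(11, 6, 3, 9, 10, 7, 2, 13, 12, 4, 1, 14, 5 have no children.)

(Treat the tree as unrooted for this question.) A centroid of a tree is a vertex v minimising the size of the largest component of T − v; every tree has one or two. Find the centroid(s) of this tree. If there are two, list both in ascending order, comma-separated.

Removing 8 splits the tree into components of sizes 1, 1, 1, 1, 1, 1, 1, 1, 1, 1, 1, 1, 1; the largest is 1 ≤ ⌊14/2⌋ = 7.
Every other node leaves some component of size > 7, so the centroid is unique.

8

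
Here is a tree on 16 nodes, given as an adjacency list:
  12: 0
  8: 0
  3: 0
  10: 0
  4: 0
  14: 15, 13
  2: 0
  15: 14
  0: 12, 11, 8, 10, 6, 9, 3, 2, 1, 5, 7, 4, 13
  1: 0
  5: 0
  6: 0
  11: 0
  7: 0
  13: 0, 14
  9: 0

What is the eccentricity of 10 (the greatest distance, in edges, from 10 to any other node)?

Distances from 10 peak at 4, attained at 15.
10–0–13–14–15

4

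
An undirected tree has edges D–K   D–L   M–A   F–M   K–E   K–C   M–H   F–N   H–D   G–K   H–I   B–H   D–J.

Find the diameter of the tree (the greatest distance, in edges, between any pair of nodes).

Starting from N, a farthest node is C at distance 6.
One longest path: N–F–M–H–D–K–C.
So the diameter is 6.

6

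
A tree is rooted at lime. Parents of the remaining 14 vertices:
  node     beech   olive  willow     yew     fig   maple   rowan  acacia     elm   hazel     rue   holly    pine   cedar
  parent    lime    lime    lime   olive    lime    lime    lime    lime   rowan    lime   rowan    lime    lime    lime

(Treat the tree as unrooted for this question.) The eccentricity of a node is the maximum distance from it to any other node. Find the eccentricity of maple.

A farthest node from maple is elm (rue, yew also at distance 3).
The path maple – lime – rowan – elm has 3 edges.

3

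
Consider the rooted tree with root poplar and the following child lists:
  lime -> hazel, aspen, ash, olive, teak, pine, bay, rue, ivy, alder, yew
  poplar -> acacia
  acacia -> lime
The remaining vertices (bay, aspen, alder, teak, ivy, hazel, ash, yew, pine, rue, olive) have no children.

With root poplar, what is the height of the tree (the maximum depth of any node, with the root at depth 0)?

3

ivy sits deepest: poplar–acacia–lime–ivy — 3 edges from the root.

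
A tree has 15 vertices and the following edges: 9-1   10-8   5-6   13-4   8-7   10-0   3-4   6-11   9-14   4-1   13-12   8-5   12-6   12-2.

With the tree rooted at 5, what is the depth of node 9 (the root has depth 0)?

6

Climbing from 9 to the root: 9 → 1 → 4 → 13 → 12 → 6 → 5. That's 6 steps.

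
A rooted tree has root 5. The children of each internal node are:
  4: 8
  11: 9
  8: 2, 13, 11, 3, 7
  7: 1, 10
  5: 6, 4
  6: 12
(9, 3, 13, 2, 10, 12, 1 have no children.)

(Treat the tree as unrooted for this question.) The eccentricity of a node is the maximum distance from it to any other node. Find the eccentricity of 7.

A farthest node from 7 is 12.
The path 7-8-4-5-6-12 has 5 edges.

5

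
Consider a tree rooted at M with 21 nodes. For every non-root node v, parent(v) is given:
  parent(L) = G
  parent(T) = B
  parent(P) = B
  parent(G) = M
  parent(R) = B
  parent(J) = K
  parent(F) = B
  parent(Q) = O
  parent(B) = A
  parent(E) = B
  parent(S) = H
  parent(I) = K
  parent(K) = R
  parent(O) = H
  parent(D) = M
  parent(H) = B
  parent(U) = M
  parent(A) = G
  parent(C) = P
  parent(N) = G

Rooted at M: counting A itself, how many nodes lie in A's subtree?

The subtree rooted at A contains: A, B, F, H, E, P, T, R, O, S, C, K, Q, J, I — 15 nodes.

15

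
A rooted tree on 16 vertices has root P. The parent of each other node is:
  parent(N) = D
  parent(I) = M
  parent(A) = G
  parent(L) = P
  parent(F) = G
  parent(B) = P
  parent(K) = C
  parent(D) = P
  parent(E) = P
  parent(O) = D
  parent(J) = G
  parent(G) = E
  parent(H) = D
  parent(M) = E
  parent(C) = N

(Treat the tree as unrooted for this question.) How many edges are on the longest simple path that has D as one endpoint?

The node farthest from D is A (I, J, F also at distance 4), via D-P-E-G-A — 4 edges.

4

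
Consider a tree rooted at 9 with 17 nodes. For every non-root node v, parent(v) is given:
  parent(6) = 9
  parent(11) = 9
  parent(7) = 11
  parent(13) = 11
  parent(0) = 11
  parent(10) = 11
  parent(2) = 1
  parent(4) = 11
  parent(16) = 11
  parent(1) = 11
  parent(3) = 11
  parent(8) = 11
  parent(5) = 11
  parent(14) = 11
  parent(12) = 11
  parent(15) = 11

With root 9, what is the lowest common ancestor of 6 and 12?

Ancestors of 6 (toward the root): 6, 9.
Ancestors of 12: 12, 11, 9.
The deepest node appearing in both lists is 9.

9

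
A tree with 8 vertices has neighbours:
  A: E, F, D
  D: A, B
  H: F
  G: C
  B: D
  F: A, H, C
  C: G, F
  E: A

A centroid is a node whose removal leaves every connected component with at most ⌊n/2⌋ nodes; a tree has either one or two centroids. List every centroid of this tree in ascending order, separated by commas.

If F is removed the pieces have sizes 4, 2, 1, all ≤ ⌊8/2⌋ = 4.
A is adjacent to F and is also a centroid (the largest component after removing it is likewise 4).

A, F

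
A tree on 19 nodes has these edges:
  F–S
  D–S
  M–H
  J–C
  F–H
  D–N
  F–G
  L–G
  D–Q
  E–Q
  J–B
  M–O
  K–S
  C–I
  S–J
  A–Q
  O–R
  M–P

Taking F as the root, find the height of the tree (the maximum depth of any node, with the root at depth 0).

4

A deepest node is I, reached by F – S – J – C – I.
That path has 4 edges, so the height is 4.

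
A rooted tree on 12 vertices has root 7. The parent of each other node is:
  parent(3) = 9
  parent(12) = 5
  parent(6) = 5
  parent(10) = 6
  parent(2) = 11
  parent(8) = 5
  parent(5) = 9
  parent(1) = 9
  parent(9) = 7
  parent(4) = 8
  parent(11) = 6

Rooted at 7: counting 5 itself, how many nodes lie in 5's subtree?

8

The subtree rooted at 5 contains: 5, 6, 8, 12, 10, 11, 4, 2 — 8 nodes.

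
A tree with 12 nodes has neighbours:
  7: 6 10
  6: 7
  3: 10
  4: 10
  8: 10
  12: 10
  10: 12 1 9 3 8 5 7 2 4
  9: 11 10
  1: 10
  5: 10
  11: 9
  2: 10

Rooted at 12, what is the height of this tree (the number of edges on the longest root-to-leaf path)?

3

A deepest node is 11, reached by 12 – 10 – 9 – 11.
That path has 3 edges, so the height is 3.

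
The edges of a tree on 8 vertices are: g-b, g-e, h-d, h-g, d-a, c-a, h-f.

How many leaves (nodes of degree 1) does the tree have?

4

The leaves are b, c, e, f.
That is 4 leaves.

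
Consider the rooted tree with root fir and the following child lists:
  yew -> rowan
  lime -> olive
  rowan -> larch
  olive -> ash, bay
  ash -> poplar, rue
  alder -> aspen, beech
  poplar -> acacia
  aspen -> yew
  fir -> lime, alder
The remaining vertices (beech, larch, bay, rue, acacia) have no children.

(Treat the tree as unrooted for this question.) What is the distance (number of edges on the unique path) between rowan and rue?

8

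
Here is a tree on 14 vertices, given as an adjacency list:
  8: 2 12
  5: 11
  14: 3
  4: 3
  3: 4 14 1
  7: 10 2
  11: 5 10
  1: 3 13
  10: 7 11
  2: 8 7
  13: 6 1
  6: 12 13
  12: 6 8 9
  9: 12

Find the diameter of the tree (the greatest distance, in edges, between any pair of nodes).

11

BFS from 5 reaches 14 last, at distance 11; BFS from 14 confirms no node is farther.
Path: 5-11-10-7-2-8-12-6-13-1-3-14.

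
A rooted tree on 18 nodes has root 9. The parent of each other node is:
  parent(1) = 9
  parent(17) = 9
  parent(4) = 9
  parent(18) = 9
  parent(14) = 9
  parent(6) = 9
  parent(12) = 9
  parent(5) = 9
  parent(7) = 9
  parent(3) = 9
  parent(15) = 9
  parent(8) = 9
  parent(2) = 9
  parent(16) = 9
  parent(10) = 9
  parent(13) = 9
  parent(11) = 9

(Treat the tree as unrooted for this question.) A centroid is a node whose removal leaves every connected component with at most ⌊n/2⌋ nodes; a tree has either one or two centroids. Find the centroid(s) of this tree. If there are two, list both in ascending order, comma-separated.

If 9 is removed the pieces have sizes 1, 1, 1, 1, 1, 1, 1, 1, 1, 1, 1, 1, 1, 1, 1, 1, 1, all ≤ ⌊18/2⌋ = 9.
No neighbour of 9 does as well, so 9 is the unique centroid.

9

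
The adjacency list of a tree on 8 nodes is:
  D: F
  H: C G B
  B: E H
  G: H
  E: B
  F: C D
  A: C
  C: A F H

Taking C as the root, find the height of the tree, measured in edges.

3

E sits deepest: C-H-B-E — 3 edges from the root.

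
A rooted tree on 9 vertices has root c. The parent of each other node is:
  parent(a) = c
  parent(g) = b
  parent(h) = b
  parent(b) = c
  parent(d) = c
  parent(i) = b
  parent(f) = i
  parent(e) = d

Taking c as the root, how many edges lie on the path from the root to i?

2

c → b → i — 2 edges.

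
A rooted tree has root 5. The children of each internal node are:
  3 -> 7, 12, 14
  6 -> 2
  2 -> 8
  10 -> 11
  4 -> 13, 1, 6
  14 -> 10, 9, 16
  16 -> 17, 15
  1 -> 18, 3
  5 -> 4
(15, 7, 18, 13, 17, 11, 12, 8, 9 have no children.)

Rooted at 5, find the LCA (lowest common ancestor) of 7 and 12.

Path 7→root: 7 3 1 4 5; path 12→root: 12 3 1 4 5.
First common node: 3.

3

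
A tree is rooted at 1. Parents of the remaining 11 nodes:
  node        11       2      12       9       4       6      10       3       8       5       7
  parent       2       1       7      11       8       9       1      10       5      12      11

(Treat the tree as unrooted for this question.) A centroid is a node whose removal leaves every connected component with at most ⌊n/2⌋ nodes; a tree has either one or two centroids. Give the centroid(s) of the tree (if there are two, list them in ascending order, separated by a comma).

11

Delete 11: the remaining components have sizes 5, 4, 2. Max 5 ≤ 6, so 11 is a centroid.
No neighbour of 11 does as well, so 11 is the unique centroid.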